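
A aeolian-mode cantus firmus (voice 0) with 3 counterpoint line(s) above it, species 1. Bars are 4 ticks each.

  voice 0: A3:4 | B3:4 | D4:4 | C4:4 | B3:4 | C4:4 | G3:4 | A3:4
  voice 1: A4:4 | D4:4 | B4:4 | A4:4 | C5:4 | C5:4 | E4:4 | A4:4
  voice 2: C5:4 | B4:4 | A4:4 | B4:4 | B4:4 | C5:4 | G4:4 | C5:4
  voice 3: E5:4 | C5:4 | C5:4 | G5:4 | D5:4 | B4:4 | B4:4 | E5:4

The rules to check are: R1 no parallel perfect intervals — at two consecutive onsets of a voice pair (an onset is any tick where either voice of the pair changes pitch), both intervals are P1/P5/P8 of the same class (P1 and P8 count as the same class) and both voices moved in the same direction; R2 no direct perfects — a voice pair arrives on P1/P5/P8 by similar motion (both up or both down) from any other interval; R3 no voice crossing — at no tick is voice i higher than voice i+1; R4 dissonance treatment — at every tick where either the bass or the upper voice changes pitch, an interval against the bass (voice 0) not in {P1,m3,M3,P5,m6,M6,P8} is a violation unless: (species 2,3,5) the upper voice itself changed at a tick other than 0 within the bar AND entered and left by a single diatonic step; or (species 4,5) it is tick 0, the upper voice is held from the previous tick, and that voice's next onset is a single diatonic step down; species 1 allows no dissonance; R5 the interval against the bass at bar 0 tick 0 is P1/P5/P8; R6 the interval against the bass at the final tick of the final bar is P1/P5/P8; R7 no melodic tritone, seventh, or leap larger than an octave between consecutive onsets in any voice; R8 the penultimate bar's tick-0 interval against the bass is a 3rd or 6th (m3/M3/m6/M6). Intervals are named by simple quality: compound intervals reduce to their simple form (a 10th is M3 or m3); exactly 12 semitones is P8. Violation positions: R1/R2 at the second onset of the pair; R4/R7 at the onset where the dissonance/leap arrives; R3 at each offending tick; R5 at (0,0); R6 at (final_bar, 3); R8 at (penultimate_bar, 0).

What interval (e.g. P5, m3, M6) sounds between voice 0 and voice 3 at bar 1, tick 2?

m2

voice 0=B3 voice 3=C5 -> m2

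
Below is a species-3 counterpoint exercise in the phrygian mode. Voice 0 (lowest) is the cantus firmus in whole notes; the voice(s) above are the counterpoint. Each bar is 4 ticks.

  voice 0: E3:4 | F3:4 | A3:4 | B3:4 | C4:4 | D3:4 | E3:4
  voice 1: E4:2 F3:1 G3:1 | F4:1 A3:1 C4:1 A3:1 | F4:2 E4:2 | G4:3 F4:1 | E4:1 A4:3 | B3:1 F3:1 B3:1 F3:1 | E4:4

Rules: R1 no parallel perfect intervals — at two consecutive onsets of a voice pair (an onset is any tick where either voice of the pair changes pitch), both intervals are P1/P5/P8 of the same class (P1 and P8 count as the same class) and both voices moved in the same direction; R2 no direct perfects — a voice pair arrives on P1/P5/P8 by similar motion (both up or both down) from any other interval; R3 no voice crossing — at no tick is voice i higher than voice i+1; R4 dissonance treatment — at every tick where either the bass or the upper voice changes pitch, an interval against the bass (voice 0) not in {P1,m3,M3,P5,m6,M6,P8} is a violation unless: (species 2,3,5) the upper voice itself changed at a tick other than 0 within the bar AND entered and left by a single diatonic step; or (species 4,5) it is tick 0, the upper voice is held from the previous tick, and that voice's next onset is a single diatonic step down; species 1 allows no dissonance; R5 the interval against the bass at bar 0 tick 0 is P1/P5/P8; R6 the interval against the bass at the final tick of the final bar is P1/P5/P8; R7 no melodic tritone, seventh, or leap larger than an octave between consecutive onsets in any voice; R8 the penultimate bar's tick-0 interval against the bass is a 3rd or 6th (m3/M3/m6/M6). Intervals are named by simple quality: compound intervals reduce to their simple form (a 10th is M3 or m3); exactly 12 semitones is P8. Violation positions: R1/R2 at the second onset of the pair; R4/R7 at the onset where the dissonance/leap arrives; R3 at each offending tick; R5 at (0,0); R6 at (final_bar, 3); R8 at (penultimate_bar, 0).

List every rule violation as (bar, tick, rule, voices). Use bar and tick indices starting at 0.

(0, 2, R4, (0, 1))
(0, 2, R7, (1,))
(1, 0, R2, (0, 1))
(1, 0, R7, (1,))
(5, 0, R7, (0,))
(5, 0, R7, (1,))
(5, 1, R7, (1,))
(5, 2, R7, (1,))
(5, 3, R7, (1,))
(6, 0, R2, (0, 1))
(6, 0, R7, (1,))

bar 0: v0=E3 v1=E4 downbeat P8
bar 1: v0=F3 v1=F4 downbeat P8
bar 2: v0=A3 v1=F4 downbeat m6
bar 3: v0=B3 v1=G4 downbeat m6
bar 4: v0=C4 v1=E4 downbeat M3
bar 5: v0=D3 v1=B3 downbeat M6
bar 6: v0=E3 v1=E4 downbeat P8
  -> R4 @ bar 0 tick 2 v(0, 1): E3/F3 m2 untreated
  -> R7 @ bar 0 tick 2 v(1,): E4->F3 leap 11st
  -> R2 @ bar 1 tick 0 v(0, 1): E3/G3 m3 -> F3/F4 P8 similar
  -> R7 @ bar 1 tick 0 v(1,): G3->F4 leap 10st
  -> R7 @ bar 5 tick 0 v(0,): C4->D3 leap 10st
  -> R7 @ bar 5 tick 0 v(1,): A4->B3 leap 10st
  -> R7 @ bar 5 tick 1 v(1,): B3->F3 leap 6st
  -> R7 @ bar 5 tick 2 v(1,): F3->B3 leap 6st
  -> R7 @ bar 5 tick 3 v(1,): B3->F3 leap 6st
  -> R2 @ bar 6 tick 0 v(0, 1): D3/F3 m3 -> E3/E4 P8 similar
  -> R7 @ bar 6 tick 0 v(1,): F3->E4 leap 11st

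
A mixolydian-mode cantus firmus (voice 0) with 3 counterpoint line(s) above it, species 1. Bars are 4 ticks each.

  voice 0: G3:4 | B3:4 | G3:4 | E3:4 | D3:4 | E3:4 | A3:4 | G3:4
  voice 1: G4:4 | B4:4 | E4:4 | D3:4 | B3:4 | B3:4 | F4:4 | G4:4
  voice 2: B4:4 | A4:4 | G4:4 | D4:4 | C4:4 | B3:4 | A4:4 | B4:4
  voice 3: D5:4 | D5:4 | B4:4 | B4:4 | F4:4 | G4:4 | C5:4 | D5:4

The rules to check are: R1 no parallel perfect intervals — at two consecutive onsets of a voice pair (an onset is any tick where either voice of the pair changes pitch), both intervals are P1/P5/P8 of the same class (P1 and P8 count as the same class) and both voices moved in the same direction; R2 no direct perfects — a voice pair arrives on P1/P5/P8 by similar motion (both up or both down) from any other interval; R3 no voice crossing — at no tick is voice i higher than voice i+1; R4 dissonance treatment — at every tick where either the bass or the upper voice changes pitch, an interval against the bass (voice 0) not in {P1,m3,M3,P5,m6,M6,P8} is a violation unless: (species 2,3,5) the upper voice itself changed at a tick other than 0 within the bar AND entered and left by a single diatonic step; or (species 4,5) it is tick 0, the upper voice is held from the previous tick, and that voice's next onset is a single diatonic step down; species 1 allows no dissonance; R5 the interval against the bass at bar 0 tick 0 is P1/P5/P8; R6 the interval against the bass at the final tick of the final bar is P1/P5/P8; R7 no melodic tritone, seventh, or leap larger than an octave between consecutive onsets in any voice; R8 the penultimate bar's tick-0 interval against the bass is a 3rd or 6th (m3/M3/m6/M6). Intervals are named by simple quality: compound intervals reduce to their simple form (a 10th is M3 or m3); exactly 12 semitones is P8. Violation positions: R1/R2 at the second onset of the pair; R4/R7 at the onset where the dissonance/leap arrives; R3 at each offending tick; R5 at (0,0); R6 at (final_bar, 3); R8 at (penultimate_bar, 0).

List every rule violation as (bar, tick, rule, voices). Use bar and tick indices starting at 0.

bar 0: v0=G3 v1=G4 v2=B4 v3=D5 downbeat P5
bar 1: v0=B3 v1=B4 v2=A4 v3=D5 downbeat m3
bar 2: v0=G3 v1=E4 v2=G4 v3=B4 downbeat M3
bar 3: v0=E3 v1=D3 v2=D4 v3=B4 downbeat P5
bar 4: v0=D3 v1=B3 v2=C4 v3=F4 downbeat m3
bar 5: v0=E3 v1=B3 v2=B3 v3=G4 downbeat m3
bar 6: v0=A3 v1=F4 v2=A4 v3=C5 downbeat m3
bar 7: v0=G3 v1=G4 v2=B4 v3=D5 downbeat P5
  -> R5 @ bar 0 tick 0 v(0, 2): opens on M3
  -> R1 @ bar 1 tick 0 v(0, 1): G3/G4 P8 -> B3/B4 P8 similar
  -> R3 @ bar 1 tick 0 v(1, 2): B4 above A4
  -> R4 @ bar 1 tick 0 v(0, 2): B3/A4 m7 untreated
  -> R3 @ bar 1 tick 1 v(1, 2): B4 above A4
  -> R3 @ bar 1 tick 2 v(1, 2): B4 above A4
  -> R3 @ bar 1 tick 3 v(1, 2): B4 above A4
  -> R2 @ bar 2 tick 0 v(0, 2): B3/A4 m7 -> G3/G4 P8 similar
  -> R2 @ bar 2 tick 0 v(1, 3): B4/D5 m3 -> E4/B4 P5 similar
  -> R2 @ bar 3 tick 0 v(1, 2): E4/G4 m3 -> D3/D4 P8 similar
  -> R3 @ bar 3 tick 0 v(0, 1): E3 above D3
  -> R4 @ bar 3 tick 0 v(0, 1): E3/D3 M2 untreated
  -> R4 @ bar 3 tick 0 v(0, 2): E3/D4 m7 untreated
  -> R7 @ bar 3 tick 0 v(1,): E4->D3 leap 14st
  -> R3 @ bar 3 tick 1 v(0, 1): E3 above D3
  -> R3 @ bar 3 tick 2 v(0, 1): E3 above D3
  -> R3 @ bar 3 tick 3 v(0, 1): E3 above D3
  -> R4 @ bar 4 tick 0 v(0, 2): D3/C4 m7 untreated
  -> R7 @ bar 4 tick 0 v(3,): B4->F4 leap 6st
  -> R2 @ bar 6 tick 0 v(0, 2): E3/B3 P5 -> A3/A4 P8 similar
  -> R2 @ bar 6 tick 0 v(1, 3): B3/G4 m6 -> F4/C5 P5 similar
  -> R7 @ bar 6 tick 0 v(1,): B3->F4 leap 6st
  -> R7 @ bar 6 tick 0 v(2,): B3->A4 leap 10st
  -> R8 @ bar 6 tick 0 v(0, 2): penult P8 not 3rd/6th
  -> R1 @ bar 7 tick 0 v(1, 3): F4/C5 P5 -> G4/D5 P5 similar
  -> R6 @ bar 7 tick 3 v(0, 2): closes on M3

(0, 0, R5, (0, 2))
(1, 0, R1, (0, 1))
(1, 0, R3, (1, 2))
(1, 0, R4, (0, 2))
(1, 1, R3, (1, 2))
(1, 2, R3, (1, 2))
(1, 3, R3, (1, 2))
(2, 0, R2, (0, 2))
(2, 0, R2, (1, 3))
(3, 0, R2, (1, 2))
(3, 0, R3, (0, 1))
(3, 0, R4, (0, 1))
(3, 0, R4, (0, 2))
(3, 0, R7, (1,))
(3, 1, R3, (0, 1))
(3, 2, R3, (0, 1))
(3, 3, R3, (0, 1))
(4, 0, R4, (0, 2))
(4, 0, R7, (3,))
(6, 0, R2, (0, 2))
(6, 0, R2, (1, 3))
(6, 0, R7, (1,))
(6, 0, R7, (2,))
(6, 0, R8, (0, 2))
(7, 0, R1, (1, 3))
(7, 3, R6, (0, 2))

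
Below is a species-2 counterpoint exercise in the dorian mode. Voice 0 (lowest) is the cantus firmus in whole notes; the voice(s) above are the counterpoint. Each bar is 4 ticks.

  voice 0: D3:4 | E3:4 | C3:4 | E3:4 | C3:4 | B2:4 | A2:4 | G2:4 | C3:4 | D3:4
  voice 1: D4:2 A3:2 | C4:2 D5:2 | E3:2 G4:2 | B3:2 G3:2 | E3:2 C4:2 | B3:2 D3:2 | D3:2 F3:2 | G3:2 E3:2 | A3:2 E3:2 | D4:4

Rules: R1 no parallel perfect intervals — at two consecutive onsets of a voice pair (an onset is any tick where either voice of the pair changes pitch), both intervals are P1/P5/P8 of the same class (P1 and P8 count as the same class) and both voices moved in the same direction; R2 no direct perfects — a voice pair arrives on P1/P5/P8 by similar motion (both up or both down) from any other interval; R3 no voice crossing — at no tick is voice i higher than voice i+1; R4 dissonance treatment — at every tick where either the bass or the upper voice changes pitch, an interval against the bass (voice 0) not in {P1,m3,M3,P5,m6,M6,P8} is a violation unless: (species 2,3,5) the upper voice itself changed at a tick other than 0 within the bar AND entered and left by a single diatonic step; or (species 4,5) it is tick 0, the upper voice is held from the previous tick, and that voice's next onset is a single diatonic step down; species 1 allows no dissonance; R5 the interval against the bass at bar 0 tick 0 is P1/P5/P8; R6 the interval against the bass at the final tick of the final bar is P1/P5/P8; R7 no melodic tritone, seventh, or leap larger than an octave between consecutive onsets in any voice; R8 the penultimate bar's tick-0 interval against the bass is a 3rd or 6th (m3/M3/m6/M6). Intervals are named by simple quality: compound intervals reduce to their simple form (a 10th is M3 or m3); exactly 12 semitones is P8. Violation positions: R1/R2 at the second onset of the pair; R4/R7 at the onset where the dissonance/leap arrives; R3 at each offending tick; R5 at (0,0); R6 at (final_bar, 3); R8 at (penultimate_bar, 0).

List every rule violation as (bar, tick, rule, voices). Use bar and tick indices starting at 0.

bar 0: v0=D3 v1=D4 downbeat P8
bar 1: v0=E3 v1=C4 downbeat m6
bar 2: v0=C3 v1=E3 downbeat M3
bar 3: v0=E3 v1=B3 downbeat P5
bar 4: v0=C3 v1=E3 downbeat M3
bar 5: v0=B2 v1=B3 downbeat P8
bar 6: v0=A2 v1=D3 downbeat P4
bar 7: v0=G2 v1=G3 downbeat P8
bar 8: v0=C3 v1=A3 downbeat M6
bar 9: v0=D3 v1=D4 downbeat P8
  -> R4 @ bar 1 tick 2 v(0, 1): E3/D5 m7 untreated
  -> R7 @ bar 1 tick 2 v(1,): C4->D5 leap 14st
  -> R7 @ bar 2 tick 0 v(1,): D5->E3 leap 22st
  -> R7 @ bar 2 tick 2 v(1,): E3->G4 leap 15st
  -> R1 @ bar 5 tick 0 v(0, 1): C3/C4 P8 -> B2/B3 P8 similar
  -> R4 @ bar 6 tick 0 v(0, 1): A2/D3 P4 untreated
  -> R2 @ bar 9 tick 0 v(0, 1): C3/E3 M3 -> D3/D4 P8 similar
  -> R7 @ bar 9 tick 0 v(1,): E3->D4 leap 10st

(1, 2, R4, (0, 1))
(1, 2, R7, (1,))
(2, 0, R7, (1,))
(2, 2, R7, (1,))
(5, 0, R1, (0, 1))
(6, 0, R4, (0, 1))
(9, 0, R2, (0, 1))
(9, 0, R7, (1,))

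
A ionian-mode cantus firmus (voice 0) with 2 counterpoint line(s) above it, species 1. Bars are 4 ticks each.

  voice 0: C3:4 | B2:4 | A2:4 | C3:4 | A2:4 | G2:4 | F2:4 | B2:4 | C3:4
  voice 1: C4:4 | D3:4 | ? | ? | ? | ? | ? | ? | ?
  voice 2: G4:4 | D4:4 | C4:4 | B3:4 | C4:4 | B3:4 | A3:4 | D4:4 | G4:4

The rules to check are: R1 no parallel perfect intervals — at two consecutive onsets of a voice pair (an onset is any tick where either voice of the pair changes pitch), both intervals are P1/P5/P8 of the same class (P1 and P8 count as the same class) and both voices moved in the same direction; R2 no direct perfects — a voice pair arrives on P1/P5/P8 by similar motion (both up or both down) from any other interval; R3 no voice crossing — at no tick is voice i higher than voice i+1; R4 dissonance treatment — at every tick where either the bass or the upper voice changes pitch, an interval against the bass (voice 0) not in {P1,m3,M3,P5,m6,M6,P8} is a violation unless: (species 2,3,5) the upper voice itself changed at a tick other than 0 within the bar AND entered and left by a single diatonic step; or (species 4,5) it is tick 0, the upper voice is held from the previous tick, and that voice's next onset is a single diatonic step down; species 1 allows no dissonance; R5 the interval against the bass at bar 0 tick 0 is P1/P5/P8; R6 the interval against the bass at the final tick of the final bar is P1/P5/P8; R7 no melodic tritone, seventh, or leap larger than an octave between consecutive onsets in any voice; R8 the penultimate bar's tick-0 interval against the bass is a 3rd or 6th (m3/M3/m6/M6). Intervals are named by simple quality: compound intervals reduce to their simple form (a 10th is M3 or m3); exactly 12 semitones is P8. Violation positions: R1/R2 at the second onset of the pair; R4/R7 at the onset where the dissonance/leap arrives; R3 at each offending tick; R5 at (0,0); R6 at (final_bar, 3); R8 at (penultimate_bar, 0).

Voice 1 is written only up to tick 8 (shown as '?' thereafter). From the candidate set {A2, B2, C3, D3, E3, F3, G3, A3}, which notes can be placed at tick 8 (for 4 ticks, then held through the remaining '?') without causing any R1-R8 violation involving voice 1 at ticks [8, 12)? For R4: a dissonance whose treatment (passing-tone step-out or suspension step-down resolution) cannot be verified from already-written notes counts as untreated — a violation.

{A3, E3, F3}

A2: violates R2
B2: violates R4
C3: violates R1
D3: violates R4
E3: legal
F3: legal
G3: violates R4
A3: legal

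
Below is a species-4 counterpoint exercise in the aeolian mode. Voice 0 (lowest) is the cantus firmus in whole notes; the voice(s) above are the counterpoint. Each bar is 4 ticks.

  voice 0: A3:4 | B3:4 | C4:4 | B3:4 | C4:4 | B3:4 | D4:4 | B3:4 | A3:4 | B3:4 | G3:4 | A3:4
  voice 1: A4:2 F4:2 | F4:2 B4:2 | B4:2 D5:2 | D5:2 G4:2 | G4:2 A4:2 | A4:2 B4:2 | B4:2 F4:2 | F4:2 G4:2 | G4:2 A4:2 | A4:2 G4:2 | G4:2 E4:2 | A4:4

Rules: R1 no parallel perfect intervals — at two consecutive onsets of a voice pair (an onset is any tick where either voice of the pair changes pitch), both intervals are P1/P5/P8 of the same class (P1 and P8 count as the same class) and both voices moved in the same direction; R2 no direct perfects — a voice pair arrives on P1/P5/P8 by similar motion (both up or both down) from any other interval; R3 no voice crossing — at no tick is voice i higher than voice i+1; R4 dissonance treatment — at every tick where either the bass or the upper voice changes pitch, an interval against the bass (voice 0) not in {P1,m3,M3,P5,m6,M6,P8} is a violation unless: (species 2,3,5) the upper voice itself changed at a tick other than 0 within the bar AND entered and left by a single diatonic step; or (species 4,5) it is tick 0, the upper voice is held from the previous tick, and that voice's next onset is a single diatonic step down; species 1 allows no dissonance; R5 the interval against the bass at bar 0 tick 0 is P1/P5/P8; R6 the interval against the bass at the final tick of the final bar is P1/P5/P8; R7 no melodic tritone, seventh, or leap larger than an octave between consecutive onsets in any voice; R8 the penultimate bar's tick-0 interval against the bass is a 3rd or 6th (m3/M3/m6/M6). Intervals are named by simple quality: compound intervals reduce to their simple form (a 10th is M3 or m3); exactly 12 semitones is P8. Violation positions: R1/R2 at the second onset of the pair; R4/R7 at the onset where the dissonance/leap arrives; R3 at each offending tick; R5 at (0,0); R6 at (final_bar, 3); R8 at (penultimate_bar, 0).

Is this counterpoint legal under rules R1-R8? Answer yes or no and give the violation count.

No (10 violations)

bar 0: v0=A3 v1=A4 (P8)
bar 1: v0=B3 v1=F4 (TT)
bar 2: v0=C4 v1=B4 (M7)
bar 3: v0=B3 v1=D5 (m3)
bar 4: v0=C4 v1=G4 (P5)
bar 5: v0=B3 v1=A4 (m7)
bar 6: v0=D4 v1=B4 (M6)
bar 7: v0=B3 v1=F4 (TT)
bar 8: v0=A3 v1=G4 (m7)
bar 9: v0=B3 v1=A4 (m7)
bar 10: v0=G3 v1=G4 (P8)
bar 11: v0=A3 v1=A4 (P8)
  R4 @ bar1.0: B3/F4 TT untreated
  R7 @ bar1.2: F4->B4 leap 6st
  R4 @ bar2.0: C4/B4 M7 untreated
  R4 @ bar2.2: C4/D5 M2 untreated
  R4 @ bar5.0: B3/A4 m7 untreated
  R7 @ bar6.2: B4->F4 leap 6st
  R4 @ bar7.0: B3/F4 TT untreated
  R4 @ bar8.0: A3/G4 m7 untreated
  R8 @ bar10.0: penult P8 not 3rd/6th
  R2 @ bar11.0: G3/E4 M6 -> A3/A4 P8 similar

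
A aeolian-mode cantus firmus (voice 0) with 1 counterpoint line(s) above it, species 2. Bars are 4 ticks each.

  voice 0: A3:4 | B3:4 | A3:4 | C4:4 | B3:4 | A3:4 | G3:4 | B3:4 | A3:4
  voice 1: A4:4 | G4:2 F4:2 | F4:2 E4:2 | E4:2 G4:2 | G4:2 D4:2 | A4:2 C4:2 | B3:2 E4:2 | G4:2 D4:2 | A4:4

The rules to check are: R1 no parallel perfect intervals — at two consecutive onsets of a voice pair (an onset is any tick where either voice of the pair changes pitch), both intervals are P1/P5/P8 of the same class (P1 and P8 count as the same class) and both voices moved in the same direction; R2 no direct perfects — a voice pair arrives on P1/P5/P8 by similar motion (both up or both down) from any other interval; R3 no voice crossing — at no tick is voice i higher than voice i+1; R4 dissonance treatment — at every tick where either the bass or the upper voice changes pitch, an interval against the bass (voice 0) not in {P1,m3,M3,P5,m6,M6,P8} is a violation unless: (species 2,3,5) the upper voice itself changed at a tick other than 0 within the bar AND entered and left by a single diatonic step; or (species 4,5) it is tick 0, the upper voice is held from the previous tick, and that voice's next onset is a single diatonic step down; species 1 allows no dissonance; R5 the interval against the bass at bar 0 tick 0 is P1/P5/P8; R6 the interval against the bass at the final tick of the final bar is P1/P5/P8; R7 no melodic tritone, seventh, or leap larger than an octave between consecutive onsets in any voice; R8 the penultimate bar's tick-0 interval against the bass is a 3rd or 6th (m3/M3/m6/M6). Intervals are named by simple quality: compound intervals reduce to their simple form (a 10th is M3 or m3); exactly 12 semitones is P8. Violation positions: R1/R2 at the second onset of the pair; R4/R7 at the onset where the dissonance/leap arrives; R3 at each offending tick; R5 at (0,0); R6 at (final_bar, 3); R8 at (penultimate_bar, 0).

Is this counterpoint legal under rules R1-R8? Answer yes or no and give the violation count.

bar 0: v0=A3 v1=A4 (P8)
bar 1: v0=B3 v1=G4 (m6)
bar 2: v0=A3 v1=F4 (m6)
bar 3: v0=C4 v1=E4 (M3)
bar 4: v0=B3 v1=G4 (m6)
bar 5: v0=A3 v1=A4 (P8)
bar 6: v0=G3 v1=B3 (M3)
bar 7: v0=B3 v1=G4 (m6)
bar 8: v0=A3 v1=A4 (P8)

Yes (0 violations)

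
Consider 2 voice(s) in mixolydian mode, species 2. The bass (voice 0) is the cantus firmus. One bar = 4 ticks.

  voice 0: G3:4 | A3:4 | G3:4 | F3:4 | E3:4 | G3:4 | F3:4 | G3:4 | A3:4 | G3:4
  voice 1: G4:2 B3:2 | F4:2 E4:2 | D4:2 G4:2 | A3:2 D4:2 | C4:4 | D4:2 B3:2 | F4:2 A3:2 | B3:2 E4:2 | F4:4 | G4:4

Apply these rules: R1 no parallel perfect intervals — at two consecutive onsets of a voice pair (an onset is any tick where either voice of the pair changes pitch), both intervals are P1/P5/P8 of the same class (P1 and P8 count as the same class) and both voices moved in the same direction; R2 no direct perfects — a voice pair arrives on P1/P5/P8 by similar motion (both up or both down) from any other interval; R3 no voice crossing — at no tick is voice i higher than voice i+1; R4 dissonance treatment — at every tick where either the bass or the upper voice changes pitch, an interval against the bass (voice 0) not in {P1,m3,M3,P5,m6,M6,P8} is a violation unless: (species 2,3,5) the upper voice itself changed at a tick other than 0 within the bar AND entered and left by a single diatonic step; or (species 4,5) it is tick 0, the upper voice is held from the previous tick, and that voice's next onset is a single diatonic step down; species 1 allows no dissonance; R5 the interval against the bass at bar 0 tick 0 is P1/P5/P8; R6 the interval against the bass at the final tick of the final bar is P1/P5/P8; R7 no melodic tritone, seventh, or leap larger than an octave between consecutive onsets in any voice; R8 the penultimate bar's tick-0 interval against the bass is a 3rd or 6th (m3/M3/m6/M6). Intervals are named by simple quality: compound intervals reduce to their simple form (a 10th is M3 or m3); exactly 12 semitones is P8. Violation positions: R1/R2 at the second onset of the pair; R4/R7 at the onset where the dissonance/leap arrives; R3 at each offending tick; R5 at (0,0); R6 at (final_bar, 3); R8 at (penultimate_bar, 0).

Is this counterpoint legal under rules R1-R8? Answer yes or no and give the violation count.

No (5 violations)

bar 0: v0=G3 v1=G4 (P8)
bar 1: v0=A3 v1=F4 (m6)
bar 2: v0=G3 v1=D4 (P5)
bar 3: v0=F3 v1=A3 (M3)
bar 4: v0=E3 v1=C4 (m6)
bar 5: v0=G3 v1=D4 (P5)
bar 6: v0=F3 v1=F4 (P8)
bar 7: v0=G3 v1=B3 (M3)
bar 8: v0=A3 v1=F4 (m6)
bar 9: v0=G3 v1=G4 (P8)
  R7 @ bar1.0: B3->F4 leap 6st
  R1 @ bar2.0: A3/E4 P5 -> G3/D4 P5 similar
  R7 @ bar3.0: G4->A3 leap 10st
  R2 @ bar5.0: E3/C4 m6 -> G3/D4 P5 similar
  R7 @ bar6.0: B3->F4 leap 6st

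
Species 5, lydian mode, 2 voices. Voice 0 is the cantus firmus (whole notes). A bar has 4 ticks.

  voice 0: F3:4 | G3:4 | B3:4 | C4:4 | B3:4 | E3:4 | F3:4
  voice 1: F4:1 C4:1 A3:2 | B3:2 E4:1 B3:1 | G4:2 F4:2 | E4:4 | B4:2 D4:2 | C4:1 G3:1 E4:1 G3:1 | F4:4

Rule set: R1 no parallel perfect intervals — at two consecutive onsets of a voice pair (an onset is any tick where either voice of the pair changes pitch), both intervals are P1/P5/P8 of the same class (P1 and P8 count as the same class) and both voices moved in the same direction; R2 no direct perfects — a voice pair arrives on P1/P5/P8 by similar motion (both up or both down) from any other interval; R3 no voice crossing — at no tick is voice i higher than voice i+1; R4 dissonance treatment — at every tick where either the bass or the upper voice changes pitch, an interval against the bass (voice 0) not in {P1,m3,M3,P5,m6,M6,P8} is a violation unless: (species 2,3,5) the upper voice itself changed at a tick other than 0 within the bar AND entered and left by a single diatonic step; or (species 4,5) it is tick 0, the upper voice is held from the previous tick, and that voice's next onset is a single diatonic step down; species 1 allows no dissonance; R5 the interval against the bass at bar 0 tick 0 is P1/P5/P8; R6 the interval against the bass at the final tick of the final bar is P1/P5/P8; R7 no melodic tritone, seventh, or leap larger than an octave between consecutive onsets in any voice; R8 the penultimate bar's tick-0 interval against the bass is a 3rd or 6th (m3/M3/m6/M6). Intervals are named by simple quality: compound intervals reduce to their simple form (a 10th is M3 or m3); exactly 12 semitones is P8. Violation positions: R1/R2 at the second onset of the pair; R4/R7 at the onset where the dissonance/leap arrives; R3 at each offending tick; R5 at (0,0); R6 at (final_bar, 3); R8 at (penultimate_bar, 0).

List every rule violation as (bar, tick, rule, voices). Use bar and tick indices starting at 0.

(6, 0, R2, (0, 1))
(6, 0, R7, (1,))

bar 0: v0=F3 v1=F4 downbeat P8
bar 1: v0=G3 v1=B3 downbeat M3
bar 2: v0=B3 v1=G4 downbeat m6
bar 3: v0=C4 v1=E4 downbeat M3
bar 4: v0=B3 v1=B4 downbeat P8
bar 5: v0=E3 v1=C4 downbeat m6
bar 6: v0=F3 v1=F4 downbeat P8
  -> R2 @ bar 6 tick 0 v(0, 1): E3/G3 m3 -> F3/F4 P8 similar
  -> R7 @ bar 6 tick 0 v(1,): G3->F4 leap 10st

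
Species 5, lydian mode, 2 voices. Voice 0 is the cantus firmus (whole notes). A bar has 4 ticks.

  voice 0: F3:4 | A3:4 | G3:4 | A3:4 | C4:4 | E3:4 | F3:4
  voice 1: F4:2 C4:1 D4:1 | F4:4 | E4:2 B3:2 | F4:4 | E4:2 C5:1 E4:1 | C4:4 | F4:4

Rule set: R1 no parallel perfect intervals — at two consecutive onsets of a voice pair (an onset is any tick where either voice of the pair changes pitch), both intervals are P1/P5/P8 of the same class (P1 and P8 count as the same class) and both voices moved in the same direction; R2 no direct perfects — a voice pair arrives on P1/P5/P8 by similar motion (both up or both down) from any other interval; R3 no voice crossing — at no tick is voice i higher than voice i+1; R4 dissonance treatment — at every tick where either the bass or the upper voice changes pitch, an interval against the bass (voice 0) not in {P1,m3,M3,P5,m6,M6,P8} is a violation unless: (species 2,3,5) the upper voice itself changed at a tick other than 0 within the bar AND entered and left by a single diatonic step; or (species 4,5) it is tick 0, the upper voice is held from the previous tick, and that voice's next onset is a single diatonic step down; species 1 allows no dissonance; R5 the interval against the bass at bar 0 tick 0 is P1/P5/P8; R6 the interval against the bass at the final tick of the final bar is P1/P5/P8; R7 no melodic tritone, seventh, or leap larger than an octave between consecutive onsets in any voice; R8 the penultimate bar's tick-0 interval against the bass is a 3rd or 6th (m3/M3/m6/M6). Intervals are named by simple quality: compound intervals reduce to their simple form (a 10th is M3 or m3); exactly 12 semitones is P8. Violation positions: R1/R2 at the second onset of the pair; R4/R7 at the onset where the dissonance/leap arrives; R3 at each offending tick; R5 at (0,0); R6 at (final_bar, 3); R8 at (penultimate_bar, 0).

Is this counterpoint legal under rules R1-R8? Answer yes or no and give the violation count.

No (2 violations)

bar 0: v0=F3 v1=F4 (P8)
bar 1: v0=A3 v1=F4 (m6)
bar 2: v0=G3 v1=E4 (M6)
bar 3: v0=A3 v1=F4 (m6)
bar 4: v0=C4 v1=E4 (M3)
bar 5: v0=E3 v1=C4 (m6)
bar 6: v0=F3 v1=F4 (P8)
  R7 @ bar3.0: B3->F4 leap 6st
  R2 @ bar6.0: E3/C4 m6 -> F3/F4 P8 similar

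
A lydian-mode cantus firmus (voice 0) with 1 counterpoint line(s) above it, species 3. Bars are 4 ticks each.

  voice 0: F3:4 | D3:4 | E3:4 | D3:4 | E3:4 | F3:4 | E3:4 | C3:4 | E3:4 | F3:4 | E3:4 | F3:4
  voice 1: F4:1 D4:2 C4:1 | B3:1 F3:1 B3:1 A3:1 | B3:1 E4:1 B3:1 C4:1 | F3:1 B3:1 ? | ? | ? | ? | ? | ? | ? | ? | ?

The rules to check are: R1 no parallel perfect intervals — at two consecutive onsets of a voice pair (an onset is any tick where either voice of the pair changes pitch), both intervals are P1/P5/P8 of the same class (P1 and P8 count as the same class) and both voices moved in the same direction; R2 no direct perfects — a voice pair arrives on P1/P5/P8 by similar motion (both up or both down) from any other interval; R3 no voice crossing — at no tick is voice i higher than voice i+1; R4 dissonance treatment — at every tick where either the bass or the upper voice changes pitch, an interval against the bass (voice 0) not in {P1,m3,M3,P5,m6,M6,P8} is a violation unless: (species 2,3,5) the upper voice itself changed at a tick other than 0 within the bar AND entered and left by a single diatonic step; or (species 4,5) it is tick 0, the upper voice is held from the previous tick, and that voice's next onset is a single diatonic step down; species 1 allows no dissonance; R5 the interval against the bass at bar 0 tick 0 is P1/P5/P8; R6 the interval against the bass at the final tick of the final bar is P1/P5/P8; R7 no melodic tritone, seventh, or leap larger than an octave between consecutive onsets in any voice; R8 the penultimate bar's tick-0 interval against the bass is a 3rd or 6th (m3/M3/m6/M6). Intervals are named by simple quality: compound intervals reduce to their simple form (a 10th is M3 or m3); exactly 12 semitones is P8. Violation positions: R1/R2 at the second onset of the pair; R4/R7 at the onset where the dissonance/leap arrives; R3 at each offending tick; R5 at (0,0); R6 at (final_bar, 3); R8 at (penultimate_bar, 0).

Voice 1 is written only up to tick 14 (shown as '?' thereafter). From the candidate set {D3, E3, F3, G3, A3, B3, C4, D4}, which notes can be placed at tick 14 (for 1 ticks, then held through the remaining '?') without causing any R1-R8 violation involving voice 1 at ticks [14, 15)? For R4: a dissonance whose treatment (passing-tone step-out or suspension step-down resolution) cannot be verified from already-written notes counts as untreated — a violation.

{A3, B3, D3, D4}

D3: legal
E3: violates R4
F3: violates R7
G3: violates R4
A3: legal
B3: legal
C4: violates R4
D4: legal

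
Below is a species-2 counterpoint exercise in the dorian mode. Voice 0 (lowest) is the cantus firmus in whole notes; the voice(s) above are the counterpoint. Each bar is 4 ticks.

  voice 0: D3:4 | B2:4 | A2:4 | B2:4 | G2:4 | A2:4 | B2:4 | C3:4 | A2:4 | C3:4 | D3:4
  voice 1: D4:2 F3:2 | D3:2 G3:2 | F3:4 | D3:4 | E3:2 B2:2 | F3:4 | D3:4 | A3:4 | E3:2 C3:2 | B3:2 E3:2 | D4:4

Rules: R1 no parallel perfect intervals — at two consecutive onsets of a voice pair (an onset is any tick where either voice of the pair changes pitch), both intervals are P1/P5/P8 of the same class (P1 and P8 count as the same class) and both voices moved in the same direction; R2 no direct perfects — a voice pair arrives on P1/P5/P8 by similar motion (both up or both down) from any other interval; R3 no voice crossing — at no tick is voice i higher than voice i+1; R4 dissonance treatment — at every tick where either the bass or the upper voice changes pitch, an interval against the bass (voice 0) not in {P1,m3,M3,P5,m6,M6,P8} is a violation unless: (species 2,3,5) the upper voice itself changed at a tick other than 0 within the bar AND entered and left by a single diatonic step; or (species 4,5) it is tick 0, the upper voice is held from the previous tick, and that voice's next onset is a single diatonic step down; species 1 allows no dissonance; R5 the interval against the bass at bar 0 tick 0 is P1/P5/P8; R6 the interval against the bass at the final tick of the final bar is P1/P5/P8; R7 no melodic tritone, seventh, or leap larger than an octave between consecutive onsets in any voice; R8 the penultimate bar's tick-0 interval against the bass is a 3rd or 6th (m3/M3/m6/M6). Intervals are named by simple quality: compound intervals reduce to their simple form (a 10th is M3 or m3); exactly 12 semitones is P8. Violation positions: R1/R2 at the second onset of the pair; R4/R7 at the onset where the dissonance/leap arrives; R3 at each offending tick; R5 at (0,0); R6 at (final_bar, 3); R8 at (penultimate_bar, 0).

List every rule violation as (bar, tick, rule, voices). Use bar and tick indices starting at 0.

(5, 0, R7, (1,))
(8, 0, R2, (0, 1))
(9, 0, R4, (0, 1))
(9, 0, R7, (1,))
(9, 0, R8, (0, 1))
(10, 0, R2, (0, 1))
(10, 0, R7, (1,))

bar 0: v0=D3 v1=D4 downbeat P8
bar 1: v0=B2 v1=D3 downbeat m3
bar 2: v0=A2 v1=F3 downbeat m6
bar 3: v0=B2 v1=D3 downbeat m3
bar 4: v0=G2 v1=E3 downbeat M6
bar 5: v0=A2 v1=F3 downbeat m6
bar 6: v0=B2 v1=D3 downbeat m3
bar 7: v0=C3 v1=A3 downbeat M6
bar 8: v0=A2 v1=E3 downbeat P5
bar 9: v0=C3 v1=B3 downbeat M7
bar 10: v0=D3 v1=D4 downbeat P8
  -> R7 @ bar 5 tick 0 v(1,): B2->F3 leap 6st
  -> R2 @ bar 8 tick 0 v(0, 1): C3/A3 M6 -> A2/E3 P5 similar
  -> R4 @ bar 9 tick 0 v(0, 1): C3/B3 M7 untreated
  -> R7 @ bar 9 tick 0 v(1,): C3->B3 leap 11st
  -> R8 @ bar 9 tick 0 v(0, 1): penult M7 not 3rd/6th
  -> R2 @ bar 10 tick 0 v(0, 1): C3/E3 M3 -> D3/D4 P8 similar
  -> R7 @ bar 10 tick 0 v(1,): E3->D4 leap 10st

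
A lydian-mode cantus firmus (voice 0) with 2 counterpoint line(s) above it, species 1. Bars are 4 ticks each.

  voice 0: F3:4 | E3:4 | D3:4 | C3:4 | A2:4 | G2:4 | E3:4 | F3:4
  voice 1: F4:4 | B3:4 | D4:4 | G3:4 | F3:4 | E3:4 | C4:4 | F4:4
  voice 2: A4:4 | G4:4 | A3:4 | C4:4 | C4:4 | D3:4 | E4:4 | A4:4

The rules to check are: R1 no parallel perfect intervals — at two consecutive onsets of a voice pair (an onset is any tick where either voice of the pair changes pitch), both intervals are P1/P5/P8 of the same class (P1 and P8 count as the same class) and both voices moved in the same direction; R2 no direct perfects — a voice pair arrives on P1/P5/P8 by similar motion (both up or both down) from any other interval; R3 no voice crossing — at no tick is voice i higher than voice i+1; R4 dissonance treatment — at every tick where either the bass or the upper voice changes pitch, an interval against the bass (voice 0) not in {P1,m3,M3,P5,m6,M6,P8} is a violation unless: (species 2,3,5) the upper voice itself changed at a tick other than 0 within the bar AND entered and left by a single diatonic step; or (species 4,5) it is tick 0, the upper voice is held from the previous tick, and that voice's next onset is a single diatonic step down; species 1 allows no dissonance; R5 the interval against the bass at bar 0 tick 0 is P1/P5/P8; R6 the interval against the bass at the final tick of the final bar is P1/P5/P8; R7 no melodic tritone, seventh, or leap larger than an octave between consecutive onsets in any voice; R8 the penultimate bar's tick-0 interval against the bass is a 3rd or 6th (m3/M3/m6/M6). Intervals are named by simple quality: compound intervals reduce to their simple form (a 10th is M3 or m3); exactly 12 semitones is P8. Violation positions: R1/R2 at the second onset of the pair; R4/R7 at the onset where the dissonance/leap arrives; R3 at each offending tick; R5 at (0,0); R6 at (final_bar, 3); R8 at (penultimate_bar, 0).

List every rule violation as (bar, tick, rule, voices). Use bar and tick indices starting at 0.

(0, 0, R5, (0, 2))
(1, 0, R2, (0, 1))
(1, 0, R7, (1,))
(2, 0, R2, (0, 2))
(2, 0, R3, (1, 2))
(2, 0, R7, (2,))
(2, 1, R3, (1, 2))
(2, 2, R3, (1, 2))
(2, 3, R3, (1, 2))
(3, 0, R2, (0, 1))
(5, 0, R2, (0, 2))
(5, 0, R3, (1, 2))
(5, 0, R7, (2,))
(5, 1, R3, (1, 2))
(5, 2, R3, (1, 2))
(5, 3, R3, (1, 2))
(6, 0, R2, (0, 2))
(6, 0, R7, (2,))
(6, 0, R8, (0, 2))
(7, 0, R2, (0, 1))
(7, 3, R6, (0, 2))

bar 0: v0=F3 v1=F4 v2=A4 downbeat M3
bar 1: v0=E3 v1=B3 v2=G4 downbeat m3
bar 2: v0=D3 v1=D4 v2=A3 downbeat P5
bar 3: v0=C3 v1=G3 v2=C4 downbeat P8
bar 4: v0=A2 v1=F3 v2=C4 downbeat m3
bar 5: v0=G2 v1=E3 v2=D3 downbeat P5
bar 6: v0=E3 v1=C4 v2=E4 downbeat P8
bar 7: v0=F3 v1=F4 v2=A4 downbeat M3
  -> R5 @ bar 0 tick 0 v(0, 2): opens on M3
  -> R2 @ bar 1 tick 0 v(0, 1): F3/F4 P8 -> E3/B3 P5 similar
  -> R7 @ bar 1 tick 0 v(1,): F4->B3 leap 6st
  -> R2 @ bar 2 tick 0 v(0, 2): E3/G4 m3 -> D3/A3 P5 similar
  -> R3 @ bar 2 tick 0 v(1, 2): D4 above A3
  -> R7 @ bar 2 tick 0 v(2,): G4->A3 leap 10st
  -> R3 @ bar 2 tick 1 v(1, 2): D4 above A3
  -> R3 @ bar 2 tick 2 v(1, 2): D4 above A3
  -> R3 @ bar 2 tick 3 v(1, 2): D4 above A3
  -> R2 @ bar 3 tick 0 v(0, 1): D3/D4 P8 -> C3/G3 P5 similar
  -> R2 @ bar 5 tick 0 v(0, 2): A2/C4 m3 -> G2/D3 P5 similar
  -> R3 @ bar 5 tick 0 v(1, 2): E3 above D3
  -> R7 @ bar 5 tick 0 v(2,): C4->D3 leap 10st
  -> R3 @ bar 5 tick 1 v(1, 2): E3 above D3
  -> R3 @ bar 5 tick 2 v(1, 2): E3 above D3
  -> R3 @ bar 5 tick 3 v(1, 2): E3 above D3
  -> R2 @ bar 6 tick 0 v(0, 2): G2/D3 P5 -> E3/E4 P8 similar
  -> R7 @ bar 6 tick 0 v(2,): D3->E4 leap 14st
  -> R8 @ bar 6 tick 0 v(0, 2): penult P8 not 3rd/6th
  -> R2 @ bar 7 tick 0 v(0, 1): E3/C4 m6 -> F3/F4 P8 similar
  -> R6 @ bar 7 tick 3 v(0, 2): closes on M3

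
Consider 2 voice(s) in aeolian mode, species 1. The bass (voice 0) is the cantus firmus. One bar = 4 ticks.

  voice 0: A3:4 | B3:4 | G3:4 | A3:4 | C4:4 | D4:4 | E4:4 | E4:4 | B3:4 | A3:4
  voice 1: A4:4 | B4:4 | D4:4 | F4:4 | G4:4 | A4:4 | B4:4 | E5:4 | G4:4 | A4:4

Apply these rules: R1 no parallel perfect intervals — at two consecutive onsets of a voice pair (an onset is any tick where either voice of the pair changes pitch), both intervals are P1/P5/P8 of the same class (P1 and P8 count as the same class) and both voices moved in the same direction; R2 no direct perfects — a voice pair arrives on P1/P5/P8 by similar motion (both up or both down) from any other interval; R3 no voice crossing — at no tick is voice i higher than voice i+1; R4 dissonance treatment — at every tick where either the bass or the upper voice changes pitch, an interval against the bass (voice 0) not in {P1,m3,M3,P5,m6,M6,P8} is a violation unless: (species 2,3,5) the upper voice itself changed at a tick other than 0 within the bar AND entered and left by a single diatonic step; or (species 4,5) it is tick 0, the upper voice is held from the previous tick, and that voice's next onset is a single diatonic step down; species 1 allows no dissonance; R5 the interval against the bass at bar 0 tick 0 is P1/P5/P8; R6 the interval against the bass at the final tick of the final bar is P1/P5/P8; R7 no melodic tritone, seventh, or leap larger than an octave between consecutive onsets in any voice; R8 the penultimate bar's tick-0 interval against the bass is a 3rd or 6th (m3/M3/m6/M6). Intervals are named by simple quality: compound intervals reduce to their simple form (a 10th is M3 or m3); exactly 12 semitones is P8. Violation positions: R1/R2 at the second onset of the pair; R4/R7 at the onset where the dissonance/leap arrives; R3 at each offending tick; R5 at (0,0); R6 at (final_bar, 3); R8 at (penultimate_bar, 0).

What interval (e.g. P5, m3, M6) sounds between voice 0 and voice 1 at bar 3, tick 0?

voice 0=A3 voice 1=F4 -> m6

m6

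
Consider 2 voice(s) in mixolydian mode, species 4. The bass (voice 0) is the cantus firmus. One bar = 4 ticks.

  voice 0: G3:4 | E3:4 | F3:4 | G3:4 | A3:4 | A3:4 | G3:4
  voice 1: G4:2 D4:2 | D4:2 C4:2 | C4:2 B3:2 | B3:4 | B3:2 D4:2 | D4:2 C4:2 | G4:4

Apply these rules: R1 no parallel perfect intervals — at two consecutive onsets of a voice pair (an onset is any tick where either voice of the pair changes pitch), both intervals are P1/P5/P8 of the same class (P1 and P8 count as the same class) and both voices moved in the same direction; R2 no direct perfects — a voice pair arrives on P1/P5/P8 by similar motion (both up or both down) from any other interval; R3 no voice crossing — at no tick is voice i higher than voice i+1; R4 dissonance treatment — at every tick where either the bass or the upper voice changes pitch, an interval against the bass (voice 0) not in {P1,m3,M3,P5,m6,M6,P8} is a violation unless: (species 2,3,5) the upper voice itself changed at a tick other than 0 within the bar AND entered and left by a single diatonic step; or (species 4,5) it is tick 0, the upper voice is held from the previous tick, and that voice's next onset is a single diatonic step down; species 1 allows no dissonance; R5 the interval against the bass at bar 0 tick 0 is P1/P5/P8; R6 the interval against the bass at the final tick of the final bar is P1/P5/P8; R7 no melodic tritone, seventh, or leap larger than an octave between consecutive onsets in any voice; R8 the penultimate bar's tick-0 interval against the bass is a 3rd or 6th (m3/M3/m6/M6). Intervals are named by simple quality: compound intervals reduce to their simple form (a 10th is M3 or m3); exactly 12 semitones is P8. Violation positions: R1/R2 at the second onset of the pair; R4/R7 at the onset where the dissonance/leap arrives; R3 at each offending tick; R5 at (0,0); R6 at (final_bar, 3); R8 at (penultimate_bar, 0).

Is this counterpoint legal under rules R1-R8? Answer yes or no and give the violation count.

No (4 violations)

bar 0: v0=G3 v1=G4 (P8)
bar 1: v0=E3 v1=D4 (m7)
bar 2: v0=F3 v1=C4 (P5)
bar 3: v0=G3 v1=B3 (M3)
bar 4: v0=A3 v1=B3 (M2)
bar 5: v0=A3 v1=D4 (P4)
bar 6: v0=G3 v1=G4 (P8)
  R4 @ bar2.2: F3/B3 TT untreated
  R4 @ bar4.0: A3/B3 M2 untreated
  R4 @ bar4.2: A3/D4 P4 untreated
  R8 @ bar5.0: penult P4 not 3rd/6th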